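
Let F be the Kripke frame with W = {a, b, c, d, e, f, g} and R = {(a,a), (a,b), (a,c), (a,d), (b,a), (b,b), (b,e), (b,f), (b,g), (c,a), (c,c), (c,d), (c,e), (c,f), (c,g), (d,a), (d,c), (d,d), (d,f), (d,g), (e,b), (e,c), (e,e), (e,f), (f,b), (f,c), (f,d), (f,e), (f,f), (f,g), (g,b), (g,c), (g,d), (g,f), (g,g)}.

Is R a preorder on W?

Reflexive: yes — every world is R-related to itself.
Transitive: no — a R b and b R e, but not a R e.
So R is not a preorder.

No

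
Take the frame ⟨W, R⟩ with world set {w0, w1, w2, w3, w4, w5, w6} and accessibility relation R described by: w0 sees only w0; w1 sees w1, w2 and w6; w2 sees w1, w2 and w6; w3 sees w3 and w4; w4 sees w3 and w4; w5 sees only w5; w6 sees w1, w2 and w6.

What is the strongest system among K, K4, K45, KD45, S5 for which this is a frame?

S5

Transitive (axiom 4): yes — every two-step R-path is closed by a direct edge.
Euclidean (axiom 5): yes — any two successors of a common world are R-related.
Serial (axiom D): yes — every world has a successor (e.g. w0 R w0).
Reflexive (axiom T): yes — every world is R-related to itself.
So F validates K, K4, K45, KD45, S5. The strongest is S5.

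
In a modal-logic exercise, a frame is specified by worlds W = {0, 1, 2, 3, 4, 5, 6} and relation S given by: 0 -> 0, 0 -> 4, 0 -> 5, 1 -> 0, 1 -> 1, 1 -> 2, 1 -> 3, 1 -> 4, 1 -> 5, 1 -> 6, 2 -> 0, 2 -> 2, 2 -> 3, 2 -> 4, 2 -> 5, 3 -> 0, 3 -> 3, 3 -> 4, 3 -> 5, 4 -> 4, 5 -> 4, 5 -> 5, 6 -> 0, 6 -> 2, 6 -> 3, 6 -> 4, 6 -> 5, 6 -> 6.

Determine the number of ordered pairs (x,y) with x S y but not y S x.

Enumerating: (0,4), (0,5), (1,0), (1,2), (1,3), (1,4), (1,5), (1,6), (2,0), (2,3), (2,4), (2,5), … and 9 more.
Total: 21.

21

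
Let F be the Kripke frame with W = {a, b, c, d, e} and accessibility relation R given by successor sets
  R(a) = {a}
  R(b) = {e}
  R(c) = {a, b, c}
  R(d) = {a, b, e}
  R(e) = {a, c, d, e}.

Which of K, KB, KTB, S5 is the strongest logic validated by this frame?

K

Symmetric (axiom B): no — b R e but not e R b.
Reflexive (axiom T): no — b is not related to itself.
Euclidean (axiom 5): no — c R a and c R b, but not a R b.
So F validates K; KB would additionally require R to be symmetric. The strongest is K.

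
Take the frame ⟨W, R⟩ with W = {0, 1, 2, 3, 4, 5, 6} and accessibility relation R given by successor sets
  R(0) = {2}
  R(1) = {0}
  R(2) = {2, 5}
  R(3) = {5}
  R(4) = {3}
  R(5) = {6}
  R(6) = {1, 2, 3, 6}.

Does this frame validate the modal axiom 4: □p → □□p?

No

The schema 4 characterises exactly the transitive frames.
Transitive: no — 0 R 2 and 2 R 5, but not 0 R 5.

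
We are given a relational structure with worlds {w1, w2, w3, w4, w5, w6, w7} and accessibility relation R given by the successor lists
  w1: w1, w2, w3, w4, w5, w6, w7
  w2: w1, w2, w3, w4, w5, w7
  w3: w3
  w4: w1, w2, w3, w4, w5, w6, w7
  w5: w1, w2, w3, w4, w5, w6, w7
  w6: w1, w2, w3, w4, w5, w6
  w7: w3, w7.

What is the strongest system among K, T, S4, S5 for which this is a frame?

T

Reflexive (axiom T): yes — every world is R-related to itself.
Transitive (axiom 4): no — w2 R w1 and w1 R w6, but not w2 R w6.
Euclidean (axiom 5): no — w1 R w2 and w1 R w6, but not w2 R w6.
So F validates K, T; S4 would additionally require R to be transitive. The strongest is T.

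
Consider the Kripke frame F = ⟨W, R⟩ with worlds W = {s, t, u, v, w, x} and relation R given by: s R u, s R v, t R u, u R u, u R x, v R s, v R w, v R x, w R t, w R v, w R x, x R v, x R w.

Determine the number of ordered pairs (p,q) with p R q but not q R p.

Enumerating: (s,u), (t,u), (u,x), (w,t).

4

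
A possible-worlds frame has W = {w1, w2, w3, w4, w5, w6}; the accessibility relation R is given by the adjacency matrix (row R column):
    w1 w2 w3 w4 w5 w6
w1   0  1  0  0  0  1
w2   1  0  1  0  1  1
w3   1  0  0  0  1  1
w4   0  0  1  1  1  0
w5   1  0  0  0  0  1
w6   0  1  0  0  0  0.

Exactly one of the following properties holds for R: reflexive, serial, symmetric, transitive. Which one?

Reflexive: no — w1 is not related to itself.
Serial: yes — every world has a successor (e.g. w1 R w2).
Symmetric: no — w1 R w6 but not w6 R w1.
Transitive: no — w1 R w2 and w2 R w3, but not w1 R w3.
Only serial holds.

serial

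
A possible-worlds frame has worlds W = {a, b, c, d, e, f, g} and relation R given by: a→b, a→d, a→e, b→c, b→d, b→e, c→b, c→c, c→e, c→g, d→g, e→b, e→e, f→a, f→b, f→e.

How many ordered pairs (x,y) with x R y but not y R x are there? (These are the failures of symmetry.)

Enumerating: (a,b), (a,d), (a,e), (b,d), (c,e), (c,g), (d,g), (f,a), (f,b), (f,e).

10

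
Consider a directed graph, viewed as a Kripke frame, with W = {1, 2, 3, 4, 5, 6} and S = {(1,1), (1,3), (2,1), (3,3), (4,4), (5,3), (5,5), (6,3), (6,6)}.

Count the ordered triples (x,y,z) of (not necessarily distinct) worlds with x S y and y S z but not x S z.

Enumerating: (2,1,3).

1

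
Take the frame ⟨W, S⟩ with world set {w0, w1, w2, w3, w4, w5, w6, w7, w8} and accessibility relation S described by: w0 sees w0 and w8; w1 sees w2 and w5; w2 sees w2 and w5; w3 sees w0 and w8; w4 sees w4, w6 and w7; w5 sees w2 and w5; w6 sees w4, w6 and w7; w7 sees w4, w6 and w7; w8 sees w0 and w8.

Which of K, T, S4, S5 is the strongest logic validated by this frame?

Reflexive (axiom T): no — w1 is not related to itself.
Transitive (axiom 4): yes — every two-step S-path is closed by a direct edge.
Euclidean (axiom 5): yes — any two successors of a common world are S-related.
So F validates K; T would additionally require S to be reflexive. The strongest is K.

K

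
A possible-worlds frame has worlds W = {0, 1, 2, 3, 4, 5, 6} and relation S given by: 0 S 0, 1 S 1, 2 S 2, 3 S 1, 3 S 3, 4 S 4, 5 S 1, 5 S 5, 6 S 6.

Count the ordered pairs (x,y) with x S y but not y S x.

Enumerating: (3,1), (5,1).

2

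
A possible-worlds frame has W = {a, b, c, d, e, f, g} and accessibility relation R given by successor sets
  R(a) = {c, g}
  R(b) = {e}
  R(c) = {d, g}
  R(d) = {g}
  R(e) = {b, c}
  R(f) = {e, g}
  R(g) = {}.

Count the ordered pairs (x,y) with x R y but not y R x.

Enumerating: (a,c), (a,g), (c,d), (c,g), (d,g), (e,c), (f,e), (f,g).

8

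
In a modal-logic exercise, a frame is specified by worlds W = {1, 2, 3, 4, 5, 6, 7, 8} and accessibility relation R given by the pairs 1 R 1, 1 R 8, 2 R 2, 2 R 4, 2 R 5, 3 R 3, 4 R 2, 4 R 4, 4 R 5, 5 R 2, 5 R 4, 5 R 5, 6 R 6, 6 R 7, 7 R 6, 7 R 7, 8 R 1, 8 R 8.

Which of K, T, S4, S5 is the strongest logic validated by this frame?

Reflexive (axiom T): yes — every world is R-related to itself.
Transitive (axiom 4): yes — every two-step R-path is closed by a direct edge.
Euclidean (axiom 5): yes — any two successors of a common world are R-related.
So F validates K, T, S4, S5. The strongest is S5.

S5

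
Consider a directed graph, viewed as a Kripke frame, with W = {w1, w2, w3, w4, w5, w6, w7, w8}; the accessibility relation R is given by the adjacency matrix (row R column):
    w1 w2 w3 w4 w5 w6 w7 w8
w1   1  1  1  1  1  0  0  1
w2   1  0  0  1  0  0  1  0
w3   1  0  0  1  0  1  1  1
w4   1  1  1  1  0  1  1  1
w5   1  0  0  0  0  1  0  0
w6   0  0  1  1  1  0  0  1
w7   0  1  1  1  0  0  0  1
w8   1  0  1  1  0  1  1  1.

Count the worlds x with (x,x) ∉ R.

Enumerating: w2, w3, w5, w6, w7.

5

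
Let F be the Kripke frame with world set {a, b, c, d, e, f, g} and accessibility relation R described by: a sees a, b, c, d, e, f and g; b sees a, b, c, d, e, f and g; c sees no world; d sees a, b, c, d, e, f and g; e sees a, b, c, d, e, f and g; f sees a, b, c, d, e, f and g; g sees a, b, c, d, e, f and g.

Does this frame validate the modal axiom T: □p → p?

No

By correspondence theory, T is valid on a frame iff R is reflexive.
Reflexive: no — c is not related to itself.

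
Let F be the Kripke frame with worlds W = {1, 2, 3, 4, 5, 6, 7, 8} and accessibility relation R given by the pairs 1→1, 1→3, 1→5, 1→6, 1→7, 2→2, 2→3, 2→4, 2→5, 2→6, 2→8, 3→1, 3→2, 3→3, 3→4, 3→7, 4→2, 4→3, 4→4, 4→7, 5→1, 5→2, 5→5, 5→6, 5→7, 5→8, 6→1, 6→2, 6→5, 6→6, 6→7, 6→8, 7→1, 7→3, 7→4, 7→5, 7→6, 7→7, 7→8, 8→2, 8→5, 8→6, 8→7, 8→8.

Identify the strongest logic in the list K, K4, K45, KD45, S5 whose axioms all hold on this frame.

Transitive (axiom 4): no — 1 R 3 and 3 R 2, but not 1 R 2.
Euclidean (axiom 5): no — 1 R 3 and 1 R 5, but not 3 R 5.
Serial (axiom D): yes — every world has a successor (e.g. 1 R 1).
Reflexive (axiom T): yes — every world is R-related to itself.
So F validates K; K4 would additionally require R to be transitive. The strongest is K.

K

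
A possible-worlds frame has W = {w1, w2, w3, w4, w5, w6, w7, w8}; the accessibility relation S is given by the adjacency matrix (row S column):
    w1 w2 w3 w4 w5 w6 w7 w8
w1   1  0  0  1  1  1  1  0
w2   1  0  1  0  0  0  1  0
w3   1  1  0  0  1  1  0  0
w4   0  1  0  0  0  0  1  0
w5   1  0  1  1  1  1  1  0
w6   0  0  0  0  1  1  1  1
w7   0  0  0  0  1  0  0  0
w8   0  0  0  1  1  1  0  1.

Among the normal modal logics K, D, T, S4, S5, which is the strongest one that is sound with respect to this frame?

D

Serial (axiom D): yes — every world has a successor (e.g. w1 S w1).
Reflexive (axiom T): no — w2 is not related to itself.
Transitive (axiom 4): no — w1 S w4 and w4 S w2, but not w1 S w2.
Euclidean (axiom 5): no — w1 S w4 and w1 S w5, but not w4 S w5.
So F validates K, D; T would additionally require S to be reflexive. The strongest is D.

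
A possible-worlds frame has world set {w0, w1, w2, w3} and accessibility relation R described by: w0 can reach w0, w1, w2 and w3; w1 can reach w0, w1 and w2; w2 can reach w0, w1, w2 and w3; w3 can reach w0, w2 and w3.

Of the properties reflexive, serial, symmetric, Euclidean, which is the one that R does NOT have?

Reflexive: yes — every world is R-related to itself.
Serial: yes — every world has a successor (e.g. w0 R w0).
Symmetric: yes — every pair in R has its reverse in R.
Euclidean: no — w0 R w1 and w0 R w3, but not w1 R w3.
Only Euclidean fails.

Euclidean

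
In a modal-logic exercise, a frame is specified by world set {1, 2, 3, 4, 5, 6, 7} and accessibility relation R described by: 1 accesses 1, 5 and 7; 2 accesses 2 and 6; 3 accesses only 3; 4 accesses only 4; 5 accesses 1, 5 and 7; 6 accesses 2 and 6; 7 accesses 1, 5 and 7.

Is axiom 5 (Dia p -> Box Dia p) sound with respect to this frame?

Yes

The schema 5 characterises exactly the Euclidean frames.
Euclidean: yes — any two successors of a common world are R-related.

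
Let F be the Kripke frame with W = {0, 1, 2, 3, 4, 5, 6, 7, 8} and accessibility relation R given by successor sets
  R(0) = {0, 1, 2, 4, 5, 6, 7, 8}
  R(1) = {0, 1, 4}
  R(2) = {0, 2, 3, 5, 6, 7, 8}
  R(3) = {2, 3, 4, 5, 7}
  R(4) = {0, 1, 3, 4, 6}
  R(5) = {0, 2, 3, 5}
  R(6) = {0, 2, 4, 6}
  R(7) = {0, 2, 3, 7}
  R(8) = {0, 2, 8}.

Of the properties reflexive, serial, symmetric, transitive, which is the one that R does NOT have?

Reflexive: yes — every world is R-related to itself.
Serial: yes — every world has a successor (e.g. 0 R 0).
Symmetric: yes — every pair in R has its reverse in R.
Transitive: no — 0 R 2 and 2 R 3, but not 0 R 3.
Only transitive fails.

transitive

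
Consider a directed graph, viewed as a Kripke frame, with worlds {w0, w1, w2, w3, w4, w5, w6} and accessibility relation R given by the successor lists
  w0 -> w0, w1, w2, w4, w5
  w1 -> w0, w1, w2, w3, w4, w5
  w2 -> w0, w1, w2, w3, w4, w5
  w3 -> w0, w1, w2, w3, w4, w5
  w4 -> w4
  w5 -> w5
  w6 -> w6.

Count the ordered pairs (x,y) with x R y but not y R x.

Enumerating: (w0,w4), (w0,w5), (w1,w4), (w1,w5), (w2,w4), (w2,w5), (w3,w0), (w3,w4), (w3,w5).

9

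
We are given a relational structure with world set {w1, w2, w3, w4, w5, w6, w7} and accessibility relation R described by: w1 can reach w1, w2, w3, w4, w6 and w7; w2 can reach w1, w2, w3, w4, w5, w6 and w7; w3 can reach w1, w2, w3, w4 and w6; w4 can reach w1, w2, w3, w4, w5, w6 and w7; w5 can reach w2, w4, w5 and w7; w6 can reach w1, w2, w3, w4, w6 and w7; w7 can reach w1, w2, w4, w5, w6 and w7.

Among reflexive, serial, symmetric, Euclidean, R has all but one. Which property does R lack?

Reflexive: yes — every world is R-related to itself.
Serial: yes — every world has a successor (e.g. w1 R w1).
Symmetric: yes — every pair in R has its reverse in R.
Euclidean: no — w1 R w3 and w1 R w7, but not w3 R w7.
Only Euclidean fails.

Euclidean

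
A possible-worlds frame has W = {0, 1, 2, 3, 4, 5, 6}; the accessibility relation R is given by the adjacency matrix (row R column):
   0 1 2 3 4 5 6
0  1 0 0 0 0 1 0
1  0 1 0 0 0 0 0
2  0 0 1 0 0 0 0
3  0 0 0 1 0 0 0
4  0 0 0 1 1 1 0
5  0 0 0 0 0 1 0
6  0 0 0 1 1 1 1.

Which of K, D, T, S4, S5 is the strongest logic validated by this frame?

Serial (axiom D): yes — every world has a successor (e.g. 0 R 0).
Reflexive (axiom T): yes — every world is R-related to itself.
Transitive (axiom 4): yes — every two-step R-path is closed by a direct edge.
Euclidean (axiom 5): no — 4 R 3 and 4 R 5, but not 3 R 5.
So F validates K, D, T, S4; S5 would additionally require R to be Euclidean. The strongest is S4.

S4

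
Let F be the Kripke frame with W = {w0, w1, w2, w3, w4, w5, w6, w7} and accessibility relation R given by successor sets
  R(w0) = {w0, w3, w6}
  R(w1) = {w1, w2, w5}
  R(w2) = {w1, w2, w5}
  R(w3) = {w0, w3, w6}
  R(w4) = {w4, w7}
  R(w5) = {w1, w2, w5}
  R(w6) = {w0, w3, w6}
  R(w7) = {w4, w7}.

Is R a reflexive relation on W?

Yes

Reflexive: yes — every world is R-related to itself.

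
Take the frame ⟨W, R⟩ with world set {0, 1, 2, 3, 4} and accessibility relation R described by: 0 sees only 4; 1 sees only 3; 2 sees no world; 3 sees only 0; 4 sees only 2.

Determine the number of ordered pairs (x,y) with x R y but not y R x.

Enumerating: (0,4), (1,3), (3,0), (4,2).

4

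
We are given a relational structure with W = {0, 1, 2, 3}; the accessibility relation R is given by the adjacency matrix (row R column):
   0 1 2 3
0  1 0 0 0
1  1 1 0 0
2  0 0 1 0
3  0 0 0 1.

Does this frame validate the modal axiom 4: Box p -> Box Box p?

By correspondence theory, 4 is valid on a frame iff R is transitive.
Transitive: yes — every two-step R-path is closed by a direct edge.

Yes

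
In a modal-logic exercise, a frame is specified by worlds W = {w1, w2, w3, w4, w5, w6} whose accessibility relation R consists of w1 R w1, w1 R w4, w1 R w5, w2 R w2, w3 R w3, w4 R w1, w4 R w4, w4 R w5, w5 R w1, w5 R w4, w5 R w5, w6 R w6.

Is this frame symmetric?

Yes

Symmetric: yes — every pair in R has its reverse in R.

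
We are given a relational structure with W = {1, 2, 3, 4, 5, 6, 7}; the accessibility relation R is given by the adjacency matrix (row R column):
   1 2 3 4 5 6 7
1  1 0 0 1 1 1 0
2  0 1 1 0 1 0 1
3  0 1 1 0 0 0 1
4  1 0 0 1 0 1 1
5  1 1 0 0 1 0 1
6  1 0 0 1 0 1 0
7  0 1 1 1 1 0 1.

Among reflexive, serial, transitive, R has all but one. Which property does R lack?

transitive

Reflexive: yes — every world is R-related to itself.
Serial: yes — every world has a successor (e.g. 1 R 1).
Transitive: no — 1 R 4 and 4 R 7, but not 1 R 7.
Only transitive fails.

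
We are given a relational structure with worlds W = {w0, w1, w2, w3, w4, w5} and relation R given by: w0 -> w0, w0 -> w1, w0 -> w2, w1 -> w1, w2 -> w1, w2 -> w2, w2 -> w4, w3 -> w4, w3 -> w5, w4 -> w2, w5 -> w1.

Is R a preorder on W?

Reflexive: no — w3 is not related to itself.
Transitive: no — w0 R w2 and w2 R w4, but not w0 R w4.
So R is not a preorder.

No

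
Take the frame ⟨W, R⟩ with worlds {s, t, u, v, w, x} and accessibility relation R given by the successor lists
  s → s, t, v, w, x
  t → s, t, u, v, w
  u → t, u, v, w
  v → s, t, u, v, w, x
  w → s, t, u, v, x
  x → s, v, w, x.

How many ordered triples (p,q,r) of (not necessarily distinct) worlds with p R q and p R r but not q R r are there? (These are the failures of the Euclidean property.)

Enumerating: (s,t,x), (s,w,w), (s,x,t), (t,s,u), (t,u,s), (t,w,w), (u,w,w), (v,s,u), (v,t,x), (v,u,s), (v,u,x), (v,w,w), … and 9 more.
Total: 21.

21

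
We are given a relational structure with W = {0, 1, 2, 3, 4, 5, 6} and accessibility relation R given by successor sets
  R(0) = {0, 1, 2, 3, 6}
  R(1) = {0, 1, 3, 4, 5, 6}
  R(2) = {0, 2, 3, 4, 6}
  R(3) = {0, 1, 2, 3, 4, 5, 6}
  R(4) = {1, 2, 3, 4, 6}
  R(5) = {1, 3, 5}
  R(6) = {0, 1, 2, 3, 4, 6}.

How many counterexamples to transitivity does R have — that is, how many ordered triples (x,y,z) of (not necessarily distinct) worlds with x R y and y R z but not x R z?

30

Enumerating: (0,1,4), (0,1,5), (0,2,4), (0,3,4), (0,3,5), (0,6,4), (1,0,2), (1,3,2), (1,4,2), (1,6,2), (2,0,1), (2,3,1), … and 18 more.
Total: 30.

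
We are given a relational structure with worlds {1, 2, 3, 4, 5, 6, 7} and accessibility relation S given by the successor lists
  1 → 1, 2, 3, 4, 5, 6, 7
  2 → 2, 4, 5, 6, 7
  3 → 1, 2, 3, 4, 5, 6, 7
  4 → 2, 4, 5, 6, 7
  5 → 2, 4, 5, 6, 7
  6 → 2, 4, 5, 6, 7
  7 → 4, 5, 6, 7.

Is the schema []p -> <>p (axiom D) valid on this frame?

Yes

The schema D characterises exactly the serial frames.
Serial: yes — every world has a successor (e.g. 1 S 1).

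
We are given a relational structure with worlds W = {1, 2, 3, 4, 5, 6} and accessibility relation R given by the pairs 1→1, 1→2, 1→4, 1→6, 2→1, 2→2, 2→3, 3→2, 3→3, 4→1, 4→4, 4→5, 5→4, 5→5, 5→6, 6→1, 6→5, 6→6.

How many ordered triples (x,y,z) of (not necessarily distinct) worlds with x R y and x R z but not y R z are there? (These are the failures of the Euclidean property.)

14

Enumerating: (1,2,4), (1,2,6), (1,4,2), (1,4,6), (1,6,2), (1,6,4), (2,1,3), (2,3,1), (4,1,5), (4,5,1), (5,4,6), (5,6,4), (6,1,5), (6,5,1).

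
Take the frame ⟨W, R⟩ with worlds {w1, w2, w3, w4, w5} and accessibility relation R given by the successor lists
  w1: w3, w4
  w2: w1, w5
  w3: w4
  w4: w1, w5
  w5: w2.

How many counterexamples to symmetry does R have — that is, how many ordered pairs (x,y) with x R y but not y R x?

Enumerating: (w1,w3), (w2,w1), (w3,w4), (w4,w5).

4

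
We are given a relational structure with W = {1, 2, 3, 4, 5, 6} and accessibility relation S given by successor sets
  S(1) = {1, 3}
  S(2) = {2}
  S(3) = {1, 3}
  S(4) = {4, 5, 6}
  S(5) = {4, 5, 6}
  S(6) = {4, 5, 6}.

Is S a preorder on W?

Yes

Reflexive: yes — every world is S-related to itself.
Transitive: yes — every two-step S-path is closed by a direct edge.
So S is a preorder.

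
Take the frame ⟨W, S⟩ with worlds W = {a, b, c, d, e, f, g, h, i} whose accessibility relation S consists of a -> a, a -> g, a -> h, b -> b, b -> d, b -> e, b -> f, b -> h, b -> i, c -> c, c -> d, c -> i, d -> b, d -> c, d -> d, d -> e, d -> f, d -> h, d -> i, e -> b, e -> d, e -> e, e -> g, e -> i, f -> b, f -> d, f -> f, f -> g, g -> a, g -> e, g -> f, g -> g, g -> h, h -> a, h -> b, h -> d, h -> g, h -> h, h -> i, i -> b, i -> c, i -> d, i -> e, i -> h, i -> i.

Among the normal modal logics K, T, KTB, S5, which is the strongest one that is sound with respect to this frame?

Reflexive (axiom T): yes — every world is S-related to itself.
Symmetric (axiom B): yes — every pair in S has its reverse in S.
Euclidean (axiom 5): no — b S e and b S f, but not e S f.
So F validates K, T, KTB; S5 would additionally require S to be Euclidean. The strongest is KTB.

KTB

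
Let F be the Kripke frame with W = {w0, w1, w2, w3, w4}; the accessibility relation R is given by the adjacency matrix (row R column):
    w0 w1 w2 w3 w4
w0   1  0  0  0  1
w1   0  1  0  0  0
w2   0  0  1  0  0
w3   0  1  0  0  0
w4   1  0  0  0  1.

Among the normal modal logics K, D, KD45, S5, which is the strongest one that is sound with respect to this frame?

Serial (axiom D): yes — every world has a successor (e.g. w0 R w0).
Euclidean (axiom 5): yes — any two successors of a common world are R-related.
Transitive (axiom 4): yes — every two-step R-path is closed by a direct edge.
Reflexive (axiom T): no — w3 is not related to itself.
So F validates K, D, KD45; S5 would additionally require R to be reflexive. The strongest is KD45.

KD45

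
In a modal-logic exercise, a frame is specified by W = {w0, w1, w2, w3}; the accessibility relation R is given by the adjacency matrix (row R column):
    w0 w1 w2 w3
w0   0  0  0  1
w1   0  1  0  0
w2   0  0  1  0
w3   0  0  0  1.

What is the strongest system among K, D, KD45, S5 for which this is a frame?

Serial (axiom D): yes — every world has a successor (e.g. w0 R w3).
Euclidean (axiom 5): yes — any two successors of a common world are R-related.
Transitive (axiom 4): yes — every two-step R-path is closed by a direct edge.
Reflexive (axiom T): no — w0 is not related to itself.
So F validates K, D, KD45; S5 would additionally require R to be reflexive. The strongest is KD45.

KD45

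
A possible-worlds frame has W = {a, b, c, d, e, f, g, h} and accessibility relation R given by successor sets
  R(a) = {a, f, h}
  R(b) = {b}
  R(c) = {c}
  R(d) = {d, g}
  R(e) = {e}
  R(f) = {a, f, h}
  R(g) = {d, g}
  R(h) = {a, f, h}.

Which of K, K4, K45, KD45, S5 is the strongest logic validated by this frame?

Transitive (axiom 4): yes — every two-step R-path is closed by a direct edge.
Euclidean (axiom 5): yes — any two successors of a common world are R-related.
Serial (axiom D): yes — every world has a successor (e.g. a R a).
Reflexive (axiom T): yes — every world is R-related to itself.
So F validates K, K4, K45, KD45, S5. The strongest is S5.

S5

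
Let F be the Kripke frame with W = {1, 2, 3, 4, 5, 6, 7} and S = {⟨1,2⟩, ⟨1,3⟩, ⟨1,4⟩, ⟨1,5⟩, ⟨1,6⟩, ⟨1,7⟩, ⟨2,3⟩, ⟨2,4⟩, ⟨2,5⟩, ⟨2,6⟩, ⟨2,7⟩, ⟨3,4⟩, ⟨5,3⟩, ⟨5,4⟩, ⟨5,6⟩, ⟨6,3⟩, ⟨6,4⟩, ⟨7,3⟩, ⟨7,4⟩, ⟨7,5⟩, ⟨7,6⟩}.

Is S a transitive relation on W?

Yes

Transitive: yes — every two-step S-path is closed by a direct edge.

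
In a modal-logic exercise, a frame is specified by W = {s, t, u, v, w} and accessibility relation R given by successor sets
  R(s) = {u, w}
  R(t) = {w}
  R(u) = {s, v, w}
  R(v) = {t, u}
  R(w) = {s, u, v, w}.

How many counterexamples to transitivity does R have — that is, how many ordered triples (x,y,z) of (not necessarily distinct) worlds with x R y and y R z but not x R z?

16

Enumerating: (s,u,s), (s,u,v), (s,w,s), (s,w,v), (t,w,s), (t,w,u), (t,w,v), (u,s,u), (u,v,t), (u,v,u), (u,w,u), (v,t,w), (v,u,s), (v,u,v), (v,u,w), (w,v,t).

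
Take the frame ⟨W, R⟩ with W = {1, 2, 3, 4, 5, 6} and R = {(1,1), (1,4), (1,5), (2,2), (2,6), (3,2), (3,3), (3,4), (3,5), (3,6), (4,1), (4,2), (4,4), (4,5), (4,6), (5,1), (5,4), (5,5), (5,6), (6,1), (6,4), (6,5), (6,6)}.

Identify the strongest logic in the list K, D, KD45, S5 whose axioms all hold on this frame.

Serial (axiom D): yes — every world has a successor (e.g. 1 R 1).
Euclidean (axiom 5): no — 3 R 2 and 3 R 4, but not 2 R 4.
Transitive (axiom 4): no — 1 R 4 and 4 R 2, but not 1 R 2.
Reflexive (axiom T): yes — every world is R-related to itself.
So F validates K, D; KD45 would additionally require R to be Euclidean and transitive. The strongest is D.

D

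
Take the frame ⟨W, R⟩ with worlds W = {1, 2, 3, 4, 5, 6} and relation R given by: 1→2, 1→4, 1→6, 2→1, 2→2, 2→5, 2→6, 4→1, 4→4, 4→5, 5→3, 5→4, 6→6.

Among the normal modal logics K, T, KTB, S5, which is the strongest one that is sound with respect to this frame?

Reflexive (axiom T): no — 1 is not related to itself.
Symmetric (axiom B): no — 1 R 6 but not 6 R 1.
Euclidean (axiom 5): no — 1 R 2 and 1 R 4, but not 2 R 4.
So F validates K; T would additionally require R to be reflexive. The strongest is K.

K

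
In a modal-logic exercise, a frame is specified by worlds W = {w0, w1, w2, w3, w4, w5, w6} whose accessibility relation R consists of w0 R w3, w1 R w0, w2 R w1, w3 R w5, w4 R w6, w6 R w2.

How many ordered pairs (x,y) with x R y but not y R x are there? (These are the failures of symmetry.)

6

Enumerating: (w0,w3), (w1,w0), (w2,w1), (w3,w5), (w4,w6), (w6,w2).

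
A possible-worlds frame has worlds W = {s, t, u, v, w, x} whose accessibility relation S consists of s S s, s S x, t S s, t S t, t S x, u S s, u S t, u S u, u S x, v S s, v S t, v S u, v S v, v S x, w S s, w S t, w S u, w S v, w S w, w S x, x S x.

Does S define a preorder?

Reflexive: yes — every world is S-related to itself.
Transitive: yes — every two-step S-path is closed by a direct edge.
So S is a preorder.

Yes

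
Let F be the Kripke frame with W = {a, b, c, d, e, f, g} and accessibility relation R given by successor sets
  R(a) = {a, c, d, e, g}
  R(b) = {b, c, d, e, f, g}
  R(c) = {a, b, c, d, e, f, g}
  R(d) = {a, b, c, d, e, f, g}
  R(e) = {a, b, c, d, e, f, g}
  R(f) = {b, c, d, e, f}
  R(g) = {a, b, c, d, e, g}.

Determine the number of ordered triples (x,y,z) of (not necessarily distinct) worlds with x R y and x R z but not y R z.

Enumerating: (b,f,g), (b,g,f), (c,a,b), (c,a,f), (c,b,a), (c,f,a), (c,f,g), (c,g,f), (d,a,b), (d,a,f), (d,b,a), (d,f,a), … and 10 more.
Total: 22.

22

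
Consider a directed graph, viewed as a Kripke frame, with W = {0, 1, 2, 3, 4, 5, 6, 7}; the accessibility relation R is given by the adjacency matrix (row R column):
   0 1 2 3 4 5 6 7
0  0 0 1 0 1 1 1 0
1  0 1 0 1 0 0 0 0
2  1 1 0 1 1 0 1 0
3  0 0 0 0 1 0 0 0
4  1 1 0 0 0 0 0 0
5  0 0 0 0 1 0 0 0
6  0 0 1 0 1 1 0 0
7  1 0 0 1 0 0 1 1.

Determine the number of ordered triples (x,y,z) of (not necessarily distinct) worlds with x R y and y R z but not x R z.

32

Enumerating: (0,2,0), (0,2,1), (0,2,3), (0,4,0), (0,4,1), (1,3,4), (2,0,2), (2,0,5), (2,6,2), (2,6,5), (3,4,0), (3,4,1), … and 20 more.
Total: 32.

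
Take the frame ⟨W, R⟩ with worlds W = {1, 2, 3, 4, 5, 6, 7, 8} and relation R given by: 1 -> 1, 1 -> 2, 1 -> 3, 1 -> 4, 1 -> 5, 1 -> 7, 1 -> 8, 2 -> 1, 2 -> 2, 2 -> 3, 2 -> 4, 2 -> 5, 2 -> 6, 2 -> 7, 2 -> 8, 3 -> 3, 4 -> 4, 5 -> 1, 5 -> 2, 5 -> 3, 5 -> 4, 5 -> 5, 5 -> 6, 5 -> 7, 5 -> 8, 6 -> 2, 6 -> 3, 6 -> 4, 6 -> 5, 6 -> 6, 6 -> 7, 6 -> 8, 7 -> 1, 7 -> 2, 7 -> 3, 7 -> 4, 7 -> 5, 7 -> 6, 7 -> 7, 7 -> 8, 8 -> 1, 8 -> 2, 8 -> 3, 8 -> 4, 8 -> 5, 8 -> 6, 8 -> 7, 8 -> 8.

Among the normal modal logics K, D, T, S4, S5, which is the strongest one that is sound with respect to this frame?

T

Serial (axiom D): yes — every world has a successor (e.g. 1 R 1).
Reflexive (axiom T): yes — every world is R-related to itself.
Transitive (axiom 4): no — 1 R 2 and 2 R 6, but not 1 R 6.
Euclidean (axiom 5): no — 1 R 3 and 1 R 2, but not 3 R 2.
So F validates K, D, T; S4 would additionally require R to be transitive. The strongest is T.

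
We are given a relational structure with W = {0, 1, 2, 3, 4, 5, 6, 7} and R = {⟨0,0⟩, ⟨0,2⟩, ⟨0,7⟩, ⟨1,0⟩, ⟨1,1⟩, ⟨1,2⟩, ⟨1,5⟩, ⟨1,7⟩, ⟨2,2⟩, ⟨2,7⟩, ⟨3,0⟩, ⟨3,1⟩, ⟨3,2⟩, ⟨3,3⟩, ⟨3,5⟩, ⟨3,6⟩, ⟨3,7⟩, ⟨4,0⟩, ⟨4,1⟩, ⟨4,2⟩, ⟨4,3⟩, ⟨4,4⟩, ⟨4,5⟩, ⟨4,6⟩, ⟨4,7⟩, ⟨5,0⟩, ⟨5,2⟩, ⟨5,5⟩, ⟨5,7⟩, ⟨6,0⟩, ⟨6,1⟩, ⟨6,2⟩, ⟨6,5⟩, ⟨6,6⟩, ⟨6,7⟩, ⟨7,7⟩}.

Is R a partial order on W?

Reflexive: yes — every world is R-related to itself.
Transitive: yes — every two-step R-path is closed by a direct edge.
Antisymmetric: yes — no distinct pair is related both ways.
So R is a partial order.

Yes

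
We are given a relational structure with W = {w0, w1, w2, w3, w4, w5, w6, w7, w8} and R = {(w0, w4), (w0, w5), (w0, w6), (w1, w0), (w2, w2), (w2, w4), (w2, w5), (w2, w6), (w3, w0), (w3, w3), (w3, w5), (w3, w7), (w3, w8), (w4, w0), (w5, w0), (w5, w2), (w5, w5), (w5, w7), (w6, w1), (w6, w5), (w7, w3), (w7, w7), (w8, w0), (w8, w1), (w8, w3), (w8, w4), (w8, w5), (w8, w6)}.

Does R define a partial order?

Reflexive: no — w0 is not related to itself.
Transitive: no — w0 R w5 and w5 R w2, but not w0 R w2.
Antisymmetric: no — w0 R w4 and w4 R w0 with w0 ≠ w4.
So R is not a partial order.

No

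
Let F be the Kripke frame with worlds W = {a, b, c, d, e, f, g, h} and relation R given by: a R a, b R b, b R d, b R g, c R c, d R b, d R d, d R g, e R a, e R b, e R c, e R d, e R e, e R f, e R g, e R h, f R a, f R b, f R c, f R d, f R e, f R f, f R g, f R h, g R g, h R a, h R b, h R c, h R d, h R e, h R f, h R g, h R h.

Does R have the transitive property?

Yes

Transitive: yes — every two-step R-path is closed by a direct edge.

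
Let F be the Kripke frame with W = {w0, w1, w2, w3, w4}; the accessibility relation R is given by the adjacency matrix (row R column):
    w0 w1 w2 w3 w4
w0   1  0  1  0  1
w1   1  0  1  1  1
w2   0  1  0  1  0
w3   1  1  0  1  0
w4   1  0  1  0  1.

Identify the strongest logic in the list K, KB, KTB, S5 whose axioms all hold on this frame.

Symmetric (axiom B): no — w0 R w2 but not w2 R w0.
Reflexive (axiom T): no — w1 is not related to itself.
Euclidean (axiom 5): no — w0 R w2 and w0 R w4, but not w2 R w4.
So F validates K; KB would additionally require R to be symmetric. The strongest is K.

K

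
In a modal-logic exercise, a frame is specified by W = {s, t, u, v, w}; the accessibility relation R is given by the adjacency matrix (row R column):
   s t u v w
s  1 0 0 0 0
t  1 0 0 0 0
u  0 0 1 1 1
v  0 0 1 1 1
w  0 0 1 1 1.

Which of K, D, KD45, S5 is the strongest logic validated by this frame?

Serial (axiom D): yes — every world has a successor (e.g. s R s).
Euclidean (axiom 5): yes — any two successors of a common world are R-related.
Transitive (axiom 4): yes — every two-step R-path is closed by a direct edge.
Reflexive (axiom T): no — t is not related to itself.
So F validates K, D, KD45; S5 would additionally require R to be reflexive. The strongest is KD45.

KD45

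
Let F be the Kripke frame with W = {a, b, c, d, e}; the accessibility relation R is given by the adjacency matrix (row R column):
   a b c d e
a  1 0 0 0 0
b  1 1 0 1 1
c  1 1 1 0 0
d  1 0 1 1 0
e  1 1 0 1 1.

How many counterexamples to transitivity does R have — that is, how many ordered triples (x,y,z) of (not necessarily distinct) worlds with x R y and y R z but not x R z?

5

Enumerating: (b,d,c), (c,b,d), (c,b,e), (d,c,b), (e,d,c).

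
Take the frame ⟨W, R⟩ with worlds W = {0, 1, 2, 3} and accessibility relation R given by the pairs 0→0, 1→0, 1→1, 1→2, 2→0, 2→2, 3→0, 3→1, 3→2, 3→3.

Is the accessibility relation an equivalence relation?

No

Reflexive: yes — every world is R-related to itself.
Symmetric: no — 1 R 0 but not 0 R 1.
Transitive: yes — every two-step R-path is closed by a direct edge.
So R is not an equivalence relation.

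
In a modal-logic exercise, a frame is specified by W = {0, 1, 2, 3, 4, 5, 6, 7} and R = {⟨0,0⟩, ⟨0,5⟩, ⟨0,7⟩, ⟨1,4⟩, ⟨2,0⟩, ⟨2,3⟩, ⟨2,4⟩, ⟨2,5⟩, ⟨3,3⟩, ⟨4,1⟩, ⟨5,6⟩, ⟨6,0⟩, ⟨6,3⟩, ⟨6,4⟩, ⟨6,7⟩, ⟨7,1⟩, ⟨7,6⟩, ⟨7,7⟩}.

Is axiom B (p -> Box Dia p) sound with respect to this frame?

No

By correspondence theory, B is valid on a frame iff R is symmetric.
Symmetric: no — 0 R 5 but not 5 R 0.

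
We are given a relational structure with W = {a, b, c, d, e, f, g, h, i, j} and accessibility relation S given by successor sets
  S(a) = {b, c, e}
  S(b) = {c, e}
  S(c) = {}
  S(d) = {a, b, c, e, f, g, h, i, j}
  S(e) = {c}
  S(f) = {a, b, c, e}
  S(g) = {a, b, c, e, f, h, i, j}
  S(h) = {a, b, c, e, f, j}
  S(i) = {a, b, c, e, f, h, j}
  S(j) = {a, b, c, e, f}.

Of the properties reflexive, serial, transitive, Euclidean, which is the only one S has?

Reflexive: no — a is not related to itself.
Serial: no — c has no S-successor.
Transitive: yes — every two-step S-path is closed by a direct edge.
Euclidean: no — a S c and a S b, but not c S b.
Only transitive holds.

transitive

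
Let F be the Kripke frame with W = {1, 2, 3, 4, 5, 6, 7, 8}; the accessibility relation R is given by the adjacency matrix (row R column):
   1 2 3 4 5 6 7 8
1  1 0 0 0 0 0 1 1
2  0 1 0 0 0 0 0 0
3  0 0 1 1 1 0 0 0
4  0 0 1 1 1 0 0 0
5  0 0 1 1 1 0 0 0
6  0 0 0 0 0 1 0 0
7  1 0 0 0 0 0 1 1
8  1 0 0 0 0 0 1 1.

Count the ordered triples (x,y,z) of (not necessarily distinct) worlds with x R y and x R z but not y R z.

0

R is Euclidean; there are no such tuples.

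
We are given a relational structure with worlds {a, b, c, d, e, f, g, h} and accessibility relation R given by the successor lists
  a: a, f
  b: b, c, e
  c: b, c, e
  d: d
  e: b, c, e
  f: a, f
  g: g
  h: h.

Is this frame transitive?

Transitive: yes — every two-step R-path is closed by a direct edge.

Yes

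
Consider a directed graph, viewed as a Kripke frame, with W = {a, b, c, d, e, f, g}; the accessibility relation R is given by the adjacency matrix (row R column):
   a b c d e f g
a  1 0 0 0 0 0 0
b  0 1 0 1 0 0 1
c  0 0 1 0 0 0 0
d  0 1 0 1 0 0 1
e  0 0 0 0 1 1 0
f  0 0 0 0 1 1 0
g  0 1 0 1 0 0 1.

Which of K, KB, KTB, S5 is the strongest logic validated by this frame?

Symmetric (axiom B): yes — every pair in R has its reverse in R.
Reflexive (axiom T): yes — every world is R-related to itself.
Euclidean (axiom 5): yes — any two successors of a common world are R-related.
So F validates K, KB, KTB, S5. The strongest is S5.

S5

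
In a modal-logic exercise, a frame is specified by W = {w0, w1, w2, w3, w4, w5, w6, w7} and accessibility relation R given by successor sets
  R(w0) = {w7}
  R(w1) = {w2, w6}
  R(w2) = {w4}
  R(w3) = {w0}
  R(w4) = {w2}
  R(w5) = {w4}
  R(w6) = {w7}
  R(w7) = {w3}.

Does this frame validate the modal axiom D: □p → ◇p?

Yes

Axiom D corresponds to the accessibility relation being serial.
Serial: yes — every world has a successor (e.g. w0 R w7).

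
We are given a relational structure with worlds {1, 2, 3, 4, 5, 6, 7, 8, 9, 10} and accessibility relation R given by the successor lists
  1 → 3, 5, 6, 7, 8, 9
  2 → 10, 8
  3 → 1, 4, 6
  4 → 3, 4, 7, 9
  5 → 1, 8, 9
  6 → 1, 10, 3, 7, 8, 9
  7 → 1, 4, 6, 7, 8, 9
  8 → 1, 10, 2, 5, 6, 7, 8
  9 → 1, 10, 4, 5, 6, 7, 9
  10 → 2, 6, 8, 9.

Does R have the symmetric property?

Symmetric: yes — every pair in R has its reverse in R.

Yes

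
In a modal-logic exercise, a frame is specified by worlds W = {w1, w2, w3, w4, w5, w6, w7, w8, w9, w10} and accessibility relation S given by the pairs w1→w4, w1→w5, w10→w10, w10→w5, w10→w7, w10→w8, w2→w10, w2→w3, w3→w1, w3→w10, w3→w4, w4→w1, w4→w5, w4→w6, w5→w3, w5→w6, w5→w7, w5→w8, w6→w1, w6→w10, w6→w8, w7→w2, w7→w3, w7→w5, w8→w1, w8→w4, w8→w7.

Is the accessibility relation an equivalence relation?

No

Reflexive: no — w1 is not related to itself.
Symmetric: no — w1 S w5 but not w5 S w1.
Transitive: no — w1 S w4 and w4 S w6, but not w1 S w6.
So S is not an equivalence relation.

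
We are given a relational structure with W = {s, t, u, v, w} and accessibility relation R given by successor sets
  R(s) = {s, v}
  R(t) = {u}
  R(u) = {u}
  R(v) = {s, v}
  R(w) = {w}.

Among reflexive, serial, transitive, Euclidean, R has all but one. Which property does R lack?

reflexive

Reflexive: no — t is not related to itself.
Serial: yes — every world has a successor (e.g. s R s).
Transitive: yes — every two-step R-path is closed by a direct edge.
Euclidean: yes — any two successors of a common world are R-related.
Only reflexive fails.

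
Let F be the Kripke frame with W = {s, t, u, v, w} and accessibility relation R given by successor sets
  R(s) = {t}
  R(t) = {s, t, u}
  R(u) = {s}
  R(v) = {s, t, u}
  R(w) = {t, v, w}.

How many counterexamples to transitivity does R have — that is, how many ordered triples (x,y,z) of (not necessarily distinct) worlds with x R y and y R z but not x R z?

7

Enumerating: (s,t,s), (s,t,u), (u,s,t), (w,t,s), (w,t,u), (w,v,s), (w,v,u).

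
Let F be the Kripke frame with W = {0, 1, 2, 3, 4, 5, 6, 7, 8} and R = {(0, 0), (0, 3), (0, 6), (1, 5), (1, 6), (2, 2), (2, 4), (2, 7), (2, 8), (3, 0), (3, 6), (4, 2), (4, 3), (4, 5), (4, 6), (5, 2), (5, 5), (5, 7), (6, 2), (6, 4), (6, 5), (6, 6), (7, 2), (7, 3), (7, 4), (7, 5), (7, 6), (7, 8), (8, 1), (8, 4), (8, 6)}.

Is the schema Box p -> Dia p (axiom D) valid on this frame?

Yes

The schema D characterises exactly the serial frames.
Serial: yes — every world has a successor (e.g. 0 R 0).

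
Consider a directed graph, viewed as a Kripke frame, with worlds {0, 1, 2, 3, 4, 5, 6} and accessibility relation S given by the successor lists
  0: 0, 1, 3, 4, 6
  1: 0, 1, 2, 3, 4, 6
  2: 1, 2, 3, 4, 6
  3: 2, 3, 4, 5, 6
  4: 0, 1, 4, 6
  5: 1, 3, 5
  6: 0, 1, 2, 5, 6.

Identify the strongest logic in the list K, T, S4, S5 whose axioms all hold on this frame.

T

Reflexive (axiom T): yes — every world is S-related to itself.
Transitive (axiom 4): no — 0 S 1 and 1 S 2, but not 0 S 2.
Euclidean (axiom 5): no — 0 S 3 and 0 S 1, but not 3 S 1.
So F validates K, T; S4 would additionally require S to be transitive. The strongest is T.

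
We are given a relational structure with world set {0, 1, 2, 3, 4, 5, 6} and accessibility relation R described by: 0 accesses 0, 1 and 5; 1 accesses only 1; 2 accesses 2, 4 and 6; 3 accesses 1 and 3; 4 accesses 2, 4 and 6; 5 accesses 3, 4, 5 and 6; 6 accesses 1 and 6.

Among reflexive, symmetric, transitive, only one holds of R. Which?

Reflexive: yes — every world is R-related to itself.
Symmetric: no — 0 R 1 but not 1 R 0.
Transitive: no — 0 R 5 and 5 R 3, but not 0 R 3.
Only reflexive holds.

reflexive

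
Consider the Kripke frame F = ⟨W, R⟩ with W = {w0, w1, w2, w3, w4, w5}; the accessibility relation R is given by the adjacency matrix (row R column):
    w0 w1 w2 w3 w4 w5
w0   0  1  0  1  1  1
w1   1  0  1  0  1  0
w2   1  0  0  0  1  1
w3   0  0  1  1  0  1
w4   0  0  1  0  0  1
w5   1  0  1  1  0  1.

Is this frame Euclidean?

No

Euclidean: no — w0 R w1 and w0 R w3, but not w1 R w3.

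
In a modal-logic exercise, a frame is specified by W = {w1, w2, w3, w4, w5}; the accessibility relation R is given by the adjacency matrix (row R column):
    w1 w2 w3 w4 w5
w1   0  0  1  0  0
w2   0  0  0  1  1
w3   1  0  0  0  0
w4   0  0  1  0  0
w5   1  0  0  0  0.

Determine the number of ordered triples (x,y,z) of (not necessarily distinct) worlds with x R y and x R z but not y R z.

Enumerating: (w1,w3,w3), (w2,w4,w4), (w2,w4,w5), (w2,w5,w4), (w2,w5,w5), (w3,w1,w1), (w4,w3,w3), (w5,w1,w1).

8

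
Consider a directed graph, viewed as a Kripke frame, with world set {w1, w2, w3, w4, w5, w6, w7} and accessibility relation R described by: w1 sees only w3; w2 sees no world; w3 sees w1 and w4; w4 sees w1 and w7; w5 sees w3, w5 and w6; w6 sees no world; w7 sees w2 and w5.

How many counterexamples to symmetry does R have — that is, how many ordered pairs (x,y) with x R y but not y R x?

7

Enumerating: (w3,w4), (w4,w1), (w4,w7), (w5,w3), (w5,w6), (w7,w2), (w7,w5).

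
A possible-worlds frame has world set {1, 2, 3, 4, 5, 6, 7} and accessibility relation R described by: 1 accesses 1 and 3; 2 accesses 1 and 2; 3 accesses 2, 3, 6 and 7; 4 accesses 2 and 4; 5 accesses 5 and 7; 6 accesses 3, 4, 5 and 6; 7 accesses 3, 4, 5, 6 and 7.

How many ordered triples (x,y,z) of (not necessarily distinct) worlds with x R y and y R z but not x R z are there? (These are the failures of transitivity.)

19

Enumerating: (1,3,2), (1,3,6), (1,3,7), (2,1,3), (3,2,1), (3,6,4), (3,6,5), (3,7,4), (3,7,5), (4,2,1), (5,7,3), (5,7,4), … and 7 more.
Total: 19.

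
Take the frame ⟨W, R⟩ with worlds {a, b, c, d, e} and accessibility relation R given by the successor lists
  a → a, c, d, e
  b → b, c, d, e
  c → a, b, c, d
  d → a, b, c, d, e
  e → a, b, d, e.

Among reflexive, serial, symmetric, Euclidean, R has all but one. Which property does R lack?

Reflexive: yes — every world is R-related to itself.
Serial: yes — every world has a successor (e.g. a R a).
Symmetric: yes — every pair in R has its reverse in R.
Euclidean: no — a R c and a R e, but not c R e.
Only Euclidean fails.

Euclidean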